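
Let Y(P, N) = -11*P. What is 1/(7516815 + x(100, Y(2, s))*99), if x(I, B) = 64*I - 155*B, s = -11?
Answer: 1/8488005 ≈ 1.1781e-7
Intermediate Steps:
x(I, B) = -155*B + 64*I
1/(7516815 + x(100, Y(2, s))*99) = 1/(7516815 + (-(-1705)*2 + 64*100)*99) = 1/(7516815 + (-155*(-22) + 6400)*99) = 1/(7516815 + (3410 + 6400)*99) = 1/(7516815 + 9810*99) = 1/(7516815 + 971190) = 1/8488005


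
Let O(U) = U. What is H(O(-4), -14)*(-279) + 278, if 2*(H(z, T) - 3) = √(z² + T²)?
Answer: -559 - 279*√53 ≈ -2590.2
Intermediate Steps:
H(z, T) = 3 + √(T² + z²)/2 (H(z, T) = 3 + √(z² + T²)/2 = 3 + √(T² + z²)/2)
H(O(-4), -14)*(-279) + 278 = (3 + √((-14)² + (-4)²)/2)*(-279) + 278 = (3 + √(196 + 16)/2)*(-279) + 278 = (3 + √212/2)*(-279) + 278 = (3 + (2*√53)/2)*(-279) + 278 = (3 + √53)*(-279) + 278 = (-837 - 279*√53) + 278 = -559 - 279*√53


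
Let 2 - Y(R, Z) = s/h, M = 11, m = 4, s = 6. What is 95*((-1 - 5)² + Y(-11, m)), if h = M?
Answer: 39140/11 ≈ 3558.2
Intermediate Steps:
h = 11
Y(R, Z) = 16/11 (Y(R, Z) = 2 - 6/11 = 16/11)
95*((-1 - 5)² + Y(-11, m)) = 95*((-1 - 5)² + 16/11) = 95*((-6)² + 16/11) = 95*(36 + 16/11) = 95*(412/11) = 39140/11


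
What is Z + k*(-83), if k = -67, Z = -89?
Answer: 5472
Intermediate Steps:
Z + k*(-83) = -89 - 67*(-83) = -89 + 5561 = 5472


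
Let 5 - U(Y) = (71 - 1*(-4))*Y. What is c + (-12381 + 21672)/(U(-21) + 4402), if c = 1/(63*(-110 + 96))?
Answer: 682390/439677 ≈ 1.5520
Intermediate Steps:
U(Y) = 5 - 75*Y (U(Y) = 5 - (71 - 1*(-4))*Y = 5 - (71 + 4)*Y = 5 - 75*Y)
c = -1/882 (c = 1/(63*(-14)) = 1/(-882) = -1/882 ≈ -0.0011338)
c + (-12381 + 21672)/(U(-21) + 4402) = -1/882 + (-12381 + 21672)/((5 - 75*(-21)) + 4402) = -1/882 + 9291/((5 + 1575) + 4402) = -1/882 + 9291/(1580 + 4402) = -1/882 + 9291/5982 = -1/882 + 9291*(1/5982) = -1/882 + 3097/1994 = 682390/439677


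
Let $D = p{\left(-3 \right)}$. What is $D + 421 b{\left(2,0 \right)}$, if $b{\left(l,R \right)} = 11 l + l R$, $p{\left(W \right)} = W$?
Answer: $9259$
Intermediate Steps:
$D = -3$
$b{\left(l,R \right)} = 11 l + R l$
$D + 421 b{\left(2,0 \right)} = -3 + 421 \cdot 2 \left(11 + 0\right) = -3 + 421 \cdot 2 \cdot 11 = -3 + 421 \cdot 22 = -3 + 9262 = 9259$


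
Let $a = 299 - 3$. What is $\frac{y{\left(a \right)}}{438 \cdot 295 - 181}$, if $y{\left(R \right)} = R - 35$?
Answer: $\frac{261}{129029} \approx 0.0020228$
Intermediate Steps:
$a = 296$
$y{\left(R \right)} = -35 + R$ ($y{\left(R \right)} = R - 35 = -35 + R$)
$\frac{y{\left(a \right)}}{438 \cdot 295 - 181} = \frac{-35 + 296}{438 \cdot 295 - 181} = \frac{261}{129210 - 181} = \frac{261}{129029}$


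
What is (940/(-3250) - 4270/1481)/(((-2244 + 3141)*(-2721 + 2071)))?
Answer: 254494/46772756875 ≈ 5.4411e-6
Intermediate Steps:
(940/(-3250) - 4270/1481)/(((-2244 + 3141)*(-2721 + 2071))) = (940*(-1/3250) - 4270*1/1481)/((897*(-650))) = (-94/325 - 4270/1481)/(-583050) = -1526964/481325*(-1/583050) = 254494/46772756875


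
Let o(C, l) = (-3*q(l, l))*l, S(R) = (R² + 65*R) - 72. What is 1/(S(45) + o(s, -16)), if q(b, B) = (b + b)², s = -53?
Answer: 1/54030 ≈ 1.8508e-5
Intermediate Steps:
S(R) = -72 + R² + 65*R
q(b, B) = 4*b² (q(b, B) = (2*b)² = 4*b²)
o(C, l) = -12*l³ (o(C, l) = (-12*l²)*l = -12*l³)
1/(S(45) + o(s, -16)) = 1/((-72 + 45² + 65*45) - 12*(-16)³) = 1/((-72 + 2025 + 2925) - 12*(-4096)) = 1/(4878 + 49152) = 1/54030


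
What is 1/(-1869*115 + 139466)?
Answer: -1/75469 ≈ -1.3250e-5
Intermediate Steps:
1/(-1869*115 + 139466) = 1/(-214935 + 139466) = 1/(-75469) = -1/75469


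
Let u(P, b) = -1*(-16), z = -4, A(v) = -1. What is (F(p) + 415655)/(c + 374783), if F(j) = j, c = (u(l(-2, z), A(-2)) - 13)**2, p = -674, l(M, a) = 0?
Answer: 414981/374792 ≈ 1.1072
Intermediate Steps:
u(P, b) = 16
c = 9 (c = (16 - 13)**2 = 3**2 = 9)
(F(p) + 415655)/(c + 374783) = (-674 + 415655)/(9 + 374783) = 414981/374792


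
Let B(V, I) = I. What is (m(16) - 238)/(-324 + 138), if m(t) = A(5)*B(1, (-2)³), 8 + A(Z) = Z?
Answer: 107/93 ≈ 1.1505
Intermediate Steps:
A(Z) = -8 + Z
m(t) = 24 (m(t) = (-8 + 5)*(-2)³ = -3*(-8) = 24)
(m(16) - 238)/(-324 + 138) = (24 - 238)/(-324 + 138) = -214/(-186) = -214*(-1/186) = 107/93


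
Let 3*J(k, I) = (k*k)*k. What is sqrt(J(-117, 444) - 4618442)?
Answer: I*sqrt(5152313) ≈ 2269.9*I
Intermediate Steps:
J(k, I) = k**3/3 (J(k, I) = ((k*k)*k)/3 = (k**2*k)/3 = k**3/3)
sqrt(J(-117, 444) - 4618442) = sqrt((1/3)*(-117)**3 - 4618442) = sqrt((1/3)*(-1601613) - 4618442) = sqrt(-533871 - 4618442) = sqrt(-5152313) = I*sqrt(5152313)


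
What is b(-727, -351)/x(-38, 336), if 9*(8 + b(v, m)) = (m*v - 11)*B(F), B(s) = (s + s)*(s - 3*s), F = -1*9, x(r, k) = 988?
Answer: -2296496/247 ≈ -9297.5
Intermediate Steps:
F = -9
B(s) = -4*s² (B(s) = (2*s)*(-2*s) = -4*s²)
b(v, m) = 388 - 36*m*v (b(v, m) = -8 + ((m*v - 11)*(-4*(-9)²))/9 = -8 + ((-11 + m*v)*(-4*81))/9 = -8 + ((-11 + m*v)*(-324))/9 = -8 + (3564 - 324*m*v)/9 = -8 + (396 - 36*m*v) = 388 - 36*m*v)
b(-727, -351)/x(-38, 336) = (388 - 36*(-351)*(-727))/988 = (388 - 9186372)*(1/988) = -9185984*1/988 = -2296496/247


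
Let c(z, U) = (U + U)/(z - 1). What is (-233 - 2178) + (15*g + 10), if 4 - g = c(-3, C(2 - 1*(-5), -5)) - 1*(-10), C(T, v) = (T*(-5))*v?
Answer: -2357/2 ≈ -1178.5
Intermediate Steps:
C(T, v) = -5*T*v (C(T, v) = (-5*T)*v = -5*T*v)
c(z, U) = 2*U/(-1 + z) (c(z, U) = (2*U)/(-1 + z) = 2*U/(-1 + z))
g = 163/2 (g = 4 - (2*(-5*(2 - 1*(-5))*(-5))/(-1 - 3) - 1*(-10)) = 4 - (2*(-5*(2 + 5)*(-5))/(-4) + 10) = 4 - (2*(-5*7*(-5))*(-¼) + 10) = 4 - (2*175*(-¼) + 10) = 4 - (-175/2 + 10) = 4 - 1*(-155/2) = 4 + 155/2 = 163/2 ≈ 81.500)
(-233 - 2178) + (15*g + 10) = (-233 - 2178) + (15*(163/2) + 10) = -2411 + (2445/2 + 10) = -2411 + 2465/2 = -2357/2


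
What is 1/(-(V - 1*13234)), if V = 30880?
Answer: -1/17646 ≈ -5.6670e-5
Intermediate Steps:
1/(-(V - 1*13234)) = 1/(-(30880 - 1*13234)) = 1/(-(30880 - 13234)) = 1/(-1*17646) = 1/(-17646) = -1/17646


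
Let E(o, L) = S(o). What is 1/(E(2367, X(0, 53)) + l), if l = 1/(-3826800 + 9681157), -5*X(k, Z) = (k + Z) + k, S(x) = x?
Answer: 5854357/13857263020 ≈ 0.00042248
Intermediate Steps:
X(k, Z) = -2*k/5 - Z/5 (X(k, Z) = -((k + Z) + k)/5 = -((Z + k) + k)/5 = -(Z + 2*k)/5 = -2*k/5 - Z/5)
E(o, L) = o
l = 1/5854357 ≈ 1.7081e-7
1/(E(2367, X(0, 53)) + l) = 1/(2367 + 1/5854357) = 1/(13857263020/5854357) = 5854357/13857263020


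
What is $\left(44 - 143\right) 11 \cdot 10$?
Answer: $-10890$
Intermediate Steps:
$\left(44 - 143\right) 11 \cdot 10 = \left(-99\right) 110 = -10890$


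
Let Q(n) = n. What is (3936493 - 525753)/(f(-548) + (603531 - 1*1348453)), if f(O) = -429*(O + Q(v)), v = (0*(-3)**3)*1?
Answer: -341074/50983 ≈ -6.6900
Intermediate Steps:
v = 0 (v = (0*(-27))*1 = 0*1 = 0)
f(O) = -429*O (f(O) = -429*(O + 0) = -429*O)
(3936493 - 525753)/(f(-548) + (603531 - 1*1348453)) = (3936493 - 525753)/(-429*(-548) + (603531 - 1*1348453)) = 3410740/(235092 + (603531 - 1348453)) = 3410740/(235092 - 744922) = 3410740/(-509830) = 3410740*(-1/509830) = -341074/50983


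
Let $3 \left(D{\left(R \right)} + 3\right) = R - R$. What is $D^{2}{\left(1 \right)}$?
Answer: $9$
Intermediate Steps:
$D{\left(R \right)} = -3$ ($D{\left(R \right)} = -3 + \frac{R - R}{3} = -3 + \frac{1}{3} \cdot 0 = -3 + 0 = -3$)
$D^{2}{\left(1 \right)} = \left(-3\right)^{2} = 9$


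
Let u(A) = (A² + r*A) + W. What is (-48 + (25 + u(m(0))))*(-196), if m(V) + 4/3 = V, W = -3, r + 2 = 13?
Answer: 68600/9 ≈ 7622.2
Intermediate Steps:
r = 11 (r = -2 + 13 = 11)
m(V) = -4/3 + V
u(A) = -3 + A² + 11*A (u(A) = (A² + 11*A) - 3 = -3 + A² + 11*A)
(-48 + (25 + u(m(0))))*(-196) = (-48 + (25 + (-3 + (-4/3 + 0)² + 11*(-4/3 + 0))))*(-196) = (-48 + (25 + (-3 + (-4/3)² + 11*(-4/3))))*(-196) = (-48 + (25 + (-3 + 16/9 - 44/3)))*(-196) = (-48 + (25 - 143/9))*(-196) = (-48 + 82/9)*(-196) = -350/9*(-196) = 68600/9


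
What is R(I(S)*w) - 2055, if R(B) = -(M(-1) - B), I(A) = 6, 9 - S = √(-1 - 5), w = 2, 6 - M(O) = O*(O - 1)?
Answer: -2047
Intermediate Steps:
M(O) = 6 - O*(-1 + O) (M(O) = 6 - O*(O - 1) = 6 - O*(-1 + O))
S = 9 - I*√6 (S = 9 - √(-1 - 5) = 9 - √(-6) = 9 - I*√6 ≈ 9.0 - 2.4495*I)
R(B) = -4 + B (R(B) = -((6 - 1 - 1*(-1)²) - B) = -((6 - 1 - 1*1) - B) = -((6 - 1 - 1) - B) = -(4 - B) = -4 + B)
R(I(S)*w) - 2055 = (-4 + 6*2) - 2055 = (-4 + 12) - 2055 = 8 - 2055 = -2047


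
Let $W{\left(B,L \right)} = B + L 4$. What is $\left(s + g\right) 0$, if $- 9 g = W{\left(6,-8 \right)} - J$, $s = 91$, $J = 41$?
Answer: $0$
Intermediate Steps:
$W{\left(B,L \right)} = B + 4 L$
$g = \frac{67}{9}$ ($g = - \frac{\left(6 + 4 \left(-8\right)\right) - 41}{9} = - \frac{\left(6 - 32\right) - 41}{9} = - \frac{-26 - 41}{9} = \left(- \frac{1}{9}\right) \left(-67\right) = \frac{67}{9} \approx 7.4444$)
$\left(s + g\right) 0 = \left(91 + \frac{67}{9}\right) 0 = \frac{886}{9} \cdot 0 = 0$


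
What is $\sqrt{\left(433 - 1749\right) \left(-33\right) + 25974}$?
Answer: $\sqrt{69402} \approx 263.44$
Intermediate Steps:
$\sqrt{\left(433 - 1749\right) \left(-33\right) + 25974} = \sqrt{\left(-1316\right) \left(-33\right) + 25974} = \sqrt{43428 + 25974} = \sqrt{69402}$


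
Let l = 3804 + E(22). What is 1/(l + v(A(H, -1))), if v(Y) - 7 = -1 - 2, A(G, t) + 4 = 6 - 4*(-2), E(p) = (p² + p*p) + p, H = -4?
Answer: 1/4798 ≈ 0.00020842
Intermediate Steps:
E(p) = p + 2*p² (E(p) = (p² + p²) + p = 2*p² + p = p + 2*p²)
A(G, t) = 10 (A(G, t) = -4 + (6 - 4*(-2)) = -4 + (6 + 8) = -4 + 14 = 10)
l = 4794 (l = 3804 + 22*(1 + 2*22) = 3804 + 22*(1 + 44) = 3804 + 22*45 = 3804 + 990 = 4794)
v(Y) = 4 (v(Y) = 7 + (-1 - 2) = 7 - 3 = 4)
1/(l + v(A(H, -1))) = 1/(4794 + 4) = 1/4798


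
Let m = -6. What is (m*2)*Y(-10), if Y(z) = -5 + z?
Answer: 180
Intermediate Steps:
(m*2)*Y(-10) = (-6*2)*(-5 - 10) = -12*(-15) = 180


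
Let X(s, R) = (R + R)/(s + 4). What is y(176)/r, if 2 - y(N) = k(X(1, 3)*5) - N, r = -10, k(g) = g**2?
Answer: -71/5 ≈ -14.200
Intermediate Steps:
X(s, R) = 2*R/(4 + s) (X(s, R) = (2*R)/(4 + s) = 2*R/(4 + s))
y(N) = -34 + N (y(N) = 2 - (((2*3/(4 + 1))*5)**2 - N) = 2 - (((2*3/5)*5)**2 - N) = 2 - (((2*3*(1/5))*5)**2 - N) = 2 - (((6/5)*5)**2 - N) = 2 - (6**2 - N) = 2 - (36 - N) = 2 + (-36 + N) = -34 + N)
y(176)/r = (-34 + 176)/(-10) = -1/10*142 = -71/5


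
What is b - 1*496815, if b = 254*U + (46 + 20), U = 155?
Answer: -457379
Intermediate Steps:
b = 39436 (b = 254*155 + (46 + 20) = 39370 + 66 = 39436)
b - 1*496815 = 39436 - 1*496815 = 39436 - 496815 = -457379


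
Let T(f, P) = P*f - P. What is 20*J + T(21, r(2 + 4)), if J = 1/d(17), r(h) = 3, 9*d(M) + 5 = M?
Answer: 75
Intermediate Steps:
d(M) = -5/9 + M/9
T(f, P) = -P + P*f
J = 3/4 (J = 1/(-5/9 + (1/9)*17) = 1/(-5/9 + 17/9) = 1/(4/3) = 3/4 ≈ 0.75000)
20*J + T(21, r(2 + 4)) = 20*(3/4) + 3*(-1 + 21) = 15 + 3*20 = 15 + 60 = 75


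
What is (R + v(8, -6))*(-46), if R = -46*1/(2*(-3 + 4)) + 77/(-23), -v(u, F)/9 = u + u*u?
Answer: 31020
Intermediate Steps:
v(u, F) = -9*u - 9*u**2 (v(u, F) = -9*(u + u*u) = -9*(u + u**2) = -9*u - 9*u**2)
R = -606/23 (R = -46/(2*1) + 77*(-1/23) = -46/2 - 77/23 = -46*1/2 - 77/23 = -23 - 77/23 = -606/23 ≈ -26.348)
(R + v(8, -6))*(-46) = (-606/23 - 9*8*(1 + 8))*(-46) = (-606/23 - 9*8*9)*(-46) = (-606/23 - 648)*(-46) = -15510/23*(-46) = 31020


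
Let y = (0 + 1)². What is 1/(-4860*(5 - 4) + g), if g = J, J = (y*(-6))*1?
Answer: -1/4866 ≈ -0.00020551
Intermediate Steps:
y = 1 (y = 1² = 1)
J = -6 (J = (1*(-6))*1 = -6*1 = -6)
g = -6
1/(-4860*(5 - 4) + g) = 1/(-4860*(5 - 4) - 6) = 1/(-4860 - 6) = 1/(-4866) = -1/4866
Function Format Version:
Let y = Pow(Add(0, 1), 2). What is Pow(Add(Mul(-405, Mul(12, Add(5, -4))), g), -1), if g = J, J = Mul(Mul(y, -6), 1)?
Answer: Rational(-1, 4866) ≈ -0.00020551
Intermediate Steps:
y = 1 (y = Pow(1, 2) = 1)
J = -6 (J = Mul(Mul(1, -6), 1) = Mul(-6, 1) = -6)
g = -6
Pow(Add(Mul(-405, Mul(12, Add(5, -4))), g), -1) = Pow(Add(Mul(-405, Mul(12, Add(5, -4))), -6), -1) = Pow(Add(Mul(-405, Mul(12, 1)), -6), -1) = Pow(Add(Mul(-405, 12), -6), -1) = Pow(Add(-4860, -6), -1) = Pow(-4866, -1) = Rational(-1, 4866)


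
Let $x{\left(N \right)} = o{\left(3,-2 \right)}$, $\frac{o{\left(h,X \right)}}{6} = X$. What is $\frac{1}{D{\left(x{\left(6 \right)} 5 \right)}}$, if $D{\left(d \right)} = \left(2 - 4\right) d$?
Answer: $\frac{1}{120} \approx 0.0083333$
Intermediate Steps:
$o{\left(h,X \right)} = 6 X$
$x{\left(N \right)} = -12$ ($x{\left(N \right)} = 6 \left(-2\right) = -12$)
$D{\left(d \right)} = - 2 d$
$\frac{1}{D{\left(x{\left(6 \right)} 5 \right)}} = \frac{1}{\left(-2\right) \left(\left(-12\right) 5\right)} = \frac{1}{\left(-2\right) \left(-60\right)} = \frac{1}{120}$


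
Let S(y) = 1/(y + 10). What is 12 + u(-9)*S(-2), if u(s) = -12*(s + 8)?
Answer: 27/2 ≈ 13.500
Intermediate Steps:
S(y) = 1/(10 + y)
u(s) = -96 - 12*s (u(s) = -12*(8 + s) = -96 - 12*s)
12 + u(-9)*S(-2) = 12 + (-96 - 12*(-9))/(10 - 2) = 12 + (-96 + 108)/8 = 12 + 12*(⅛) = 12 + 3/2 = 27/2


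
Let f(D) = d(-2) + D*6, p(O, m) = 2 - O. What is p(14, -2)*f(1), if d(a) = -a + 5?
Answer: -156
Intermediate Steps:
d(a) = 5 - a
f(D) = 7 + 6*D (f(D) = (5 - 1*(-2)) + D*6 = (5 + 2) + 6*D = 7 + 6*D)
p(14, -2)*f(1) = (2 - 1*14)*(7 + 6*1) = (2 - 14)*(7 + 6) = -12*13 = -156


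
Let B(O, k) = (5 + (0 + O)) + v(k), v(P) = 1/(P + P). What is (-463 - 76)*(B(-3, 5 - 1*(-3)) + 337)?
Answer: -2924075/16 ≈ -1.8275e+5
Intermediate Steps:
v(P) = 1/(2*P)
B(O, k) = 5 + O + 1/(2*k) (B(O, k) = (5 + (0 + O)) + 1/(2*k) = (5 + O) + 1/(2*k) = 5 + O + 1/(2*k))
(-463 - 76)*(B(-3, 5 - 1*(-3)) + 337) = (-463 - 76)*((5 - 3 + 1/(2*(5 - 1*(-3)))) + 337) = -539*((5 - 3 + 1/(2*(5 + 3))) + 337) = -539*((5 - 3 + (½)/8) + 337) = -539*((5 - 3 + (½)*(⅛)) + 337) = -539*((5 - 3 + 1/16) + 337) = -539*(33/16 + 337) = -539*5425/16 = -2924075/16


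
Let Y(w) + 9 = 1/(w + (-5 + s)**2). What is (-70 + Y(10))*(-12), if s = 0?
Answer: 33168/35 ≈ 947.66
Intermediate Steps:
Y(w) = -9 + 1/(25 + w) (Y(w) = -9 + 1/(w + (-5 + 0)**2) = -9 + 1/(w + (-5)**2) = -9 + 1/(w + 25) = -9 + 1/(25 + w))
(-70 + Y(10))*(-12) = (-70 + (-224 - 9*10)/(25 + 10))*(-12) = (-70 + (-224 - 90)/35)*(-12) = (-70 + (1/35)*(-314))*(-12) = (-70 - 314/35)*(-12) = -2764/35*(-12) = 33168/35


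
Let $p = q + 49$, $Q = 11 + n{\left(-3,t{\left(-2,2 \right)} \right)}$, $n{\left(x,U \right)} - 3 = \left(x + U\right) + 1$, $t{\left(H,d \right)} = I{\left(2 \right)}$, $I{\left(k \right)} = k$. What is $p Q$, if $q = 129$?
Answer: $2492$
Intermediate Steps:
$t{\left(H,d \right)} = 2$
$n{\left(x,U \right)} = 4 + U + x$ ($n{\left(x,U \right)} = 3 + \left(\left(x + U\right) + 1\right) = 3 + \left(\left(U + x\right) + 1\right) = 3 + \left(1 + U + x\right) = 4 + U + x$)
$Q = 14$ ($Q = 11 + \left(4 + 2 - 3\right) = 11 + 3 = 14$)
$p = 178$ ($p = 129 + 49 = 178$)
$p Q = 178 \cdot 14 = 2492$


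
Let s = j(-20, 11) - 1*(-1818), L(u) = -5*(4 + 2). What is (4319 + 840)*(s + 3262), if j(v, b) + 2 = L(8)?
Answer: 26042632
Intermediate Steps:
L(u) = -30 (L(u) = -5*6 = -30)
j(v, b) = -32 (j(v, b) = -2 - 30 = -32)
s = 1786 (s = -32 - 1*(-1818) = -32 + 1818 = 1786)
(4319 + 840)*(s + 3262) = (4319 + 840)*(1786 + 3262) = 5159*5048 = 26042632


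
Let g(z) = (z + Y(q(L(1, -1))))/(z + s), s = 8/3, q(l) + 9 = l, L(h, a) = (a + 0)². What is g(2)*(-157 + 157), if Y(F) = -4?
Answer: 0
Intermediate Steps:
L(h, a) = a²
q(l) = -9 + l
s = 8/3 (s = 8*(⅓) = 8/3 ≈ 2.6667)
g(z) = (-4 + z)/(8/3 + z) (g(z) = (z - 4)/(z + 8/3) = (-4 + z)/(8/3 + z))
g(2)*(-157 + 157) = (3*(-4 + 2)/(8 + 3*2))*(-157 + 157) = (3*(-2)/(8 + 6))*0 = (3*(-2)/14)*0 = (3*(1/14)*(-2))*0 = -3/7*0 = 0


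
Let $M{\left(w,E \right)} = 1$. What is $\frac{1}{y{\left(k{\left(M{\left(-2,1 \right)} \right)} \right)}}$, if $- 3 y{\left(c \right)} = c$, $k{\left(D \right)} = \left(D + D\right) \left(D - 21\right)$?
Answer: $\frac{3}{40} \approx 0.075$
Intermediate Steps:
$k{\left(D \right)} = 2 D \left(-21 + D\right)$
$y{\left(c \right)} = - \frac{c}{3}$
$\frac{1}{y{\left(k{\left(M{\left(-2,1 \right)} \right)} \right)}} = \frac{1}{\left(- \frac{1}{3}\right) 2 \cdot 1 \left(-21 + 1\right)} = \frac{1}{\left(- \frac{1}{3}\right) 2 \cdot 1 \left(-20\right)} = \frac{1}{\left(- \frac{1}{3}\right) \left(-40\right)} = \frac{1}{\frac{40}{3}} = \frac{3}{40}$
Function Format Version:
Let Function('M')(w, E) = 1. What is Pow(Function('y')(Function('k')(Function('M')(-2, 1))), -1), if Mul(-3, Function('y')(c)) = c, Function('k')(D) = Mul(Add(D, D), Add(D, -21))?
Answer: Rational(3, 40) ≈ 0.075000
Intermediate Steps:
Function('k')(D) = Mul(2, D, Add(-21, D)) (Function('k')(D) = Mul(Mul(2, D), Add(-21, D)) = Mul(2, D, Add(-21, D)))
Function('y')(c) = Mul(Rational(-1, 3), c)
Pow(Function('y')(Function('k')(Function('M')(-2, 1))), -1) = Pow(Mul(Rational(-1, 3), Mul(2, 1, Add(-21, 1))), -1) = Pow(Mul(Rational(-1, 3), Mul(2, 1, -20)), -1) = Pow(Mul(Rational(-1, 3), -40), -1) = Pow(Rational(40, 3), -1) = Rational(3, 40)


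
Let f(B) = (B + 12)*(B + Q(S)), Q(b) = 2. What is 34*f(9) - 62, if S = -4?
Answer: 7792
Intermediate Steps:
f(B) = (2 + B)*(12 + B) (f(B) = (B + 12)*(B + 2) = (12 + B)*(2 + B) = (2 + B)*(12 + B))
34*f(9) - 62 = 34*(24 + 9² + 14*9) - 62 = 34*(24 + 81 + 126) - 62 = 34*231 - 62 = 7854 - 62 = 7792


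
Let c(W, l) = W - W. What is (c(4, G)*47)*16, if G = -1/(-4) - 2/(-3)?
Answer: 0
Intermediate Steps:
G = 11/12 (G = -1*(-¼) - 2*(-⅓) = ¼ + ⅔ = 11/12 ≈ 0.91667)
c(W, l) = 0
(c(4, G)*47)*16 = (0*47)*16 = 0*16 = 0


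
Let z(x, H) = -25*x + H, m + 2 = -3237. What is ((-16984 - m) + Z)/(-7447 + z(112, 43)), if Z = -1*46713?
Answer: 30229/5102 ≈ 5.9249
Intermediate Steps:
m = -3239 (m = -2 - 3237 = -3239)
Z = -46713
z(x, H) = H - 25*x
((-16984 - m) + Z)/(-7447 + z(112, 43)) = ((-16984 - 1*(-3239)) - 46713)/(-7447 + (43 - 25*112)) = ((-16984 + 3239) - 46713)/(-7447 + (43 - 2800)) = (-13745 - 46713)/(-7447 - 2757) = -60458/(-10204) = -60458*(-1/10204) = 30229/5102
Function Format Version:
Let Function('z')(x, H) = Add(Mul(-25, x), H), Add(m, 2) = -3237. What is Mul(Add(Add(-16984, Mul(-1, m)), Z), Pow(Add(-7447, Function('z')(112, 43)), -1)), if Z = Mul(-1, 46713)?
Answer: Rational(30229, 5102) ≈ 5.9249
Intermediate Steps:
m = -3239 (m = Add(-2, -3237) = -3239)
Z = -46713
Function('z')(x, H) = Add(H, Mul(-25, x))
Mul(Add(Add(-16984, Mul(-1, m)), Z), Pow(Add(-7447, Function('z')(112, 43)), -1)) = Mul(Add(Add(-16984, Mul(-1, -3239)), -46713), Pow(Add(-7447, Add(43, Mul(-25, 112))), -1)) = Mul(Add(Add(-16984, 3239), -46713), Pow(Add(-7447, Add(43, -2800)), -1)) = Mul(Add(-13745, -46713), Pow(Add(-7447, -2757), -1)) = Mul(-60458, Pow(-10204, -1)) = Mul(-60458, Rational(-1, 10204)) = Rational(30229, 5102)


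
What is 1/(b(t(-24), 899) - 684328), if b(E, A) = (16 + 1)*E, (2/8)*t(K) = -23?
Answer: -1/685892 ≈ -1.4580e-6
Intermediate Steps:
t(K) = -92 (t(K) = 4*(-23) = -92)
b(E, A) = 17*E
1/(b(t(-24), 899) - 684328) = 1/(17*(-92) - 684328) = 1/(-1564 - 684328) = 1/(-685892) = -1/685892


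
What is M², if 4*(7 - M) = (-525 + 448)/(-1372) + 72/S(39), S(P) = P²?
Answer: 853859162025/17555190016 ≈ 48.639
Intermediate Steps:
M = 924045/132496 (M = 7 - ((-525 + 448)/(-1372) + 72/(39²))/4 = 7 - (-77*(-1/1372) + 72/1521)/4 = 7 - (11/196 + 72*(1/1521))/4 = 7 - (11/196 + 8/169)/4 = 7 - ¼*3427/33124 = 7 - 3427/132496 = 924045/132496 ≈ 6.9741)
M² = (924045/132496)² = 853859162025/17555190016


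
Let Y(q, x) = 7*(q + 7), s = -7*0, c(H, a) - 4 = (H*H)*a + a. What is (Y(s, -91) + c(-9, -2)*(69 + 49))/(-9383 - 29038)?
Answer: 6277/12807 ≈ 0.49012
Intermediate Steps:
c(H, a) = 4 + a + a*H**2 (c(H, a) = 4 + ((H*H)*a + a) = 4 + (H**2*a + a) = 4 + (a*H**2 + a) = 4 + (a + a*H**2) = 4 + a + a*H**2)
s = 0
Y(q, x) = 49 + 7*q (Y(q, x) = 7*(7 + q) = 49 + 7*q)
(Y(s, -91) + c(-9, -2)*(69 + 49))/(-9383 - 29038) = ((49 + 7*0) + (4 - 2 - 2*(-9)**2)*(69 + 49))/(-9383 - 29038) = ((49 + 0) + (4 - 2 - 2*81)*118)/(-38421) = (49 + (4 - 2 - 162)*118)*(-1/38421) = (49 - 160*118)*(-1/38421) = (49 - 18880)*(-1/38421) = -18831*(-1/38421) = 6277/12807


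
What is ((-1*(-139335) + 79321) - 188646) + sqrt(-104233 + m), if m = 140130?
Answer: 30010 + sqrt(35897) ≈ 30199.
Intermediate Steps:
((-1*(-139335) + 79321) - 188646) + sqrt(-104233 + m) = ((-1*(-139335) + 79321) - 188646) + sqrt(-104233 + 140130) = ((139335 + 79321) - 188646) + sqrt(35897) = (218656 - 188646) + sqrt(35897) = 30010 + sqrt(35897)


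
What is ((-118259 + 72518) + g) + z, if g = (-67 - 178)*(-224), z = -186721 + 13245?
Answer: -164337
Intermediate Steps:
z = -173476
g = 54880 (g = -245*(-224) = 54880)
((-118259 + 72518) + g) + z = ((-118259 + 72518) + 54880) - 173476 = (-45741 + 54880) - 173476 = 9139 - 173476 = -164337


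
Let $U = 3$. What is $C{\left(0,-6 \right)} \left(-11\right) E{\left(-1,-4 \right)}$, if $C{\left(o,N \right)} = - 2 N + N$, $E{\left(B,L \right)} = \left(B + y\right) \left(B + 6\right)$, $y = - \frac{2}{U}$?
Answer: $550$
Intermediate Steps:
$y = - \frac{2}{3} \approx -0.66667$
$E{\left(B,L \right)} = \left(6 + B\right) \left(- \frac{2}{3} + B\right)$ ($E{\left(B,L \right)} = \left(B - \frac{2}{3}\right) \left(B + 6\right) = \left(- \frac{2}{3} + B\right) \left(6 + B\right) = \left(6 + B\right) \left(- \frac{2}{3} + B\right)$)
$C{\left(o,N \right)} = - N$
$C{\left(0,-6 \right)} \left(-11\right) E{\left(-1,-4 \right)} = \left(-1\right) \left(-6\right) \left(-11\right) \left(-4 + \left(-1\right)^{2} + \frac{16}{3} \left(-1\right)\right) = 6 \left(-11\right) \left(-4 + 1 - \frac{16}{3}\right) = \left(-66\right) \left(- \frac{25}{3}\right) = 550$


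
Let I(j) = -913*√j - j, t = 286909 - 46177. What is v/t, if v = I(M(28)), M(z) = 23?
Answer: -23/240732 - 913*√23/240732 ≈ -0.018284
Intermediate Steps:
t = 240732
I(j) = -j - 913*√j
v = -23 - 913*√23 (v = -1*23 - 913*√23 = -23 - 913*√23 ≈ -4401.6)
v/t = (-23 - 913*√23)/240732 = (-23 - 913*√23)*(1/240732) = -23/240732 - 913*√23/240732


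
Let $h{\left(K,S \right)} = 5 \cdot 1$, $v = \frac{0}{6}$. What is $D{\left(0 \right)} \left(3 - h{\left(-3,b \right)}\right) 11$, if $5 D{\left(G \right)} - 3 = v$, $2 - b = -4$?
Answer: $- \frac{66}{5} \approx -13.2$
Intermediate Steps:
$b = 6$ ($b = 2 - -4 = 2 + 4 = 6$)
$v = 0$ ($v = 0 \cdot \frac{1}{6} = 0$)
$D{\left(G \right)} = \frac{3}{5}$ ($D{\left(G \right)} = \frac{3}{5} + \frac{1}{5} \cdot 0 = \frac{3}{5} + 0 = \frac{3}{5}$)
$h{\left(K,S \right)} = 5$
$D{\left(0 \right)} \left(3 - h{\left(-3,b \right)}\right) 11 = \frac{3 \left(3 - 5\right)}{5} \cdot 11 = \frac{3}{5} \left(-2\right) 11 = \left(- \frac{6}{5}\right) 11 = - \frac{66}{5}$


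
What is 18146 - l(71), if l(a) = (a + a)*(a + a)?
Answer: -2018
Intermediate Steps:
l(a) = 4*a² (l(a) = (2*a)*(2*a) = 4*a²)
18146 - l(71) = 18146 - 4*71² = 18146 - 4*5041 = 18146 - 1*20164 = 18146 - 20164 = -2018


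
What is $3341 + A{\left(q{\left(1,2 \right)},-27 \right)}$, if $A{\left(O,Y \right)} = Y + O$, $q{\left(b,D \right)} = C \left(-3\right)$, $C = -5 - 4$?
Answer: $3341$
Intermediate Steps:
$C = -9$
$q{\left(b,D \right)} = 27$ ($q{\left(b,D \right)} = \left(-9\right) \left(-3\right) = 27$)
$A{\left(O,Y \right)} = O + Y$
$3341 + A{\left(q{\left(1,2 \right)},-27 \right)} = 3341 + \left(27 - 27\right) = 3341 + 0 = 3341$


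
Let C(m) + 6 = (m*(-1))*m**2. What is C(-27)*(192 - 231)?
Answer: -767403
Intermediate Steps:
C(m) = -6 - m**3 (C(m) = -6 + (m*(-1))*m**2 = -6 + (-m)*m**2 = -6 - m**3)
C(-27)*(192 - 231) = (-6 - 1*(-27)**3)*(192 - 231) = (-6 - 1*(-19683))*(-39) = (-6 + 19683)*(-39) = 19677*(-39) = -767403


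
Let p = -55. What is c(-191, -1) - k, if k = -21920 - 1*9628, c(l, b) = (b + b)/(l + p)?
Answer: 3880405/123 ≈ 31548.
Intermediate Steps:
c(l, b) = 2*b/(-55 + l) (c(l, b) = (b + b)/(l - 55) = (2*b)/(-55 + l) = 2*b/(-55 + l))
k = -31548 (k = -21920 - 9628 = -31548)
c(-191, -1) - k = 2*(-1)/(-55 - 191) - 1*(-31548) = 2*(-1)/(-246) + 31548 = 2*(-1)*(-1/246) + 31548 = 1/123 + 31548 = 3880405/123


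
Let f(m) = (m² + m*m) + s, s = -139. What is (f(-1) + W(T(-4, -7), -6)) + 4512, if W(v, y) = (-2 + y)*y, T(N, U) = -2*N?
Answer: 4423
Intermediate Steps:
W(v, y) = y*(-2 + y)
f(m) = -139 + 2*m² (f(m) = (m² + m*m) - 139 = (m² + m²) - 139 = 2*m² - 139 = -139 + 2*m²)
(f(-1) + W(T(-4, -7), -6)) + 4512 = ((-139 + 2*(-1)²) - 6*(-2 - 6)) + 4512 = ((-139 + 2*1) - 6*(-8)) + 4512 = ((-139 + 2) + 48) + 4512 = (-137 + 48) + 4512 = -89 + 4512 = 4423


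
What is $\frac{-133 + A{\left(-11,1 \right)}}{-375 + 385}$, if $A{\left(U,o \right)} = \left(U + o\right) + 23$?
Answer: $-12$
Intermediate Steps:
$A{\left(U,o \right)} = 23 + U + o$
$\frac{-133 + A{\left(-11,1 \right)}}{-375 + 385} = \frac{-133 + \left(23 - 11 + 1\right)}{-375 + 385} = \frac{-133 + 13}{10} = \left(-120\right) \frac{1}{10} = -12$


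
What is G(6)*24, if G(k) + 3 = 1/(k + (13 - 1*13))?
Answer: -68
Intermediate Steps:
G(k) = -3 + 1/k (G(k) = -3 + 1/(k + (13 - 1*13)) = -3 + 1/(k + (13 - 13)) = -3 + 1/(k + 0) = -3 + 1/k)
G(6)*24 = (-3 + 1/6)*24 = -17/6*24 = -68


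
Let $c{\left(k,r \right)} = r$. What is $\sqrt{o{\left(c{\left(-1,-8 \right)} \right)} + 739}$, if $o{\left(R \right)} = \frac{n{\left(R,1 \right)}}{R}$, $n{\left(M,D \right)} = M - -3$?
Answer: $\frac{\sqrt{11834}}{4} \approx 27.196$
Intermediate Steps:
$n{\left(M,D \right)} = 3 + M$ ($n{\left(M,D \right)} = M + 3 = 3 + M$)
$o{\left(R \right)} = \frac{3 + R}{R}$
$\sqrt{o{\left(c{\left(-1,-8 \right)} \right)} + 739} = \sqrt{\frac{3 - 8}{-8} + 739} = \sqrt{\left(- \frac{1}{8}\right) \left(-5\right) + 739} = \sqrt{\frac{5}{8} + 739} = \sqrt{\frac{5917}{8}} = \frac{\sqrt{11834}}{4}$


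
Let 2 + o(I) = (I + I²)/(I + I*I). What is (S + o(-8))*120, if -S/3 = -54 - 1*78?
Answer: 47400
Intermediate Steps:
o(I) = -1 (o(I) = -2 + (I + I²)/(I + I*I) = -2 + (I + I²)/(I + I²) = -2 + 1 = -1)
S = 396 (S = -3*(-54 - 1*78) = -3*(-54 - 78) = -3*(-132) = 396)
(S + o(-8))*120 = (396 - 1)*120 = 395*120 = 47400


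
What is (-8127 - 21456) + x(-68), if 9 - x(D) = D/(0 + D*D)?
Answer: -2011031/68 ≈ -29574.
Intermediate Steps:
x(D) = 9 - 1/D (x(D) = 9 - D/(0 + D*D) = 9 - D/(0 + D**2) = 9 - D/(D**2) = 9 - D/D**2 = 9 - 1/D)
(-8127 - 21456) + x(-68) = (-8127 - 21456) + (9 - 1/(-68)) = -29583 + (9 - 1*(-1/68)) = -29583 + (9 + 1/68) = -29583 + 613/68 = -2011031/68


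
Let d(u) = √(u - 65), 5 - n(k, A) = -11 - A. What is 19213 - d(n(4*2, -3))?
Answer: 19213 - 2*I*√13 ≈ 19213.0 - 7.2111*I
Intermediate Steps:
n(k, A) = 16 + A (n(k, A) = 5 - (-11 - A) = 5 + (11 + A) = 16 + A)
d(u) = √(-65 + u)
19213 - d(n(4*2, -3)) = 19213 - √(-65 + (16 - 3)) = 19213 - √(-65 + 13) = 19213 - √(-52) = 19213 - 2*I*√13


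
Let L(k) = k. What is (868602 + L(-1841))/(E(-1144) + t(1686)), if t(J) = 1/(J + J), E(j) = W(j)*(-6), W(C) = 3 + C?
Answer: 2922718092/23084713 ≈ 126.61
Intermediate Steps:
E(j) = -18 - 6*j (E(j) = (3 + j)*(-6) = -18 - 6*j)
t(J) = 1/(2*J)
(868602 + L(-1841))/(E(-1144) + t(1686)) = (868602 - 1841)/((-18 - 6*(-1144)) + (½)/1686) = 866761/((-18 + 6864) + (½)*(1/1686)) = 866761/(6846 + 1/3372) = 866761/(23084713/3372) = 866761*(3372/23084713) = 2922718092/23084713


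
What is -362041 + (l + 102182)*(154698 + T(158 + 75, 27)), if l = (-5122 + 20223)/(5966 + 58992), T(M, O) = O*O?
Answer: 1031631503701861/64958 ≈ 1.5882e+10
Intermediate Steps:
T(M, O) = O²
l = 15101/64958 ≈ 0.23247
-362041 + (l + 102182)*(154698 + T(158 + 75, 27)) = -362041 + (15101/64958 + 102182)*(154698 + 27²) = -362041 + 6637553457*(154698 + 729)/64958 = -362041 + (6637553457/64958)*155427 = -362041 + 1031655021161139/64958 = 1031631503701861/64958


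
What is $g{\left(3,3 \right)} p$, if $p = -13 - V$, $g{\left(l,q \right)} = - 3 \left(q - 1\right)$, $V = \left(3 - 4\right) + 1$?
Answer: $78$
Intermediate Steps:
$V = 0$ ($V = \left(3 - 4\right) + 1 = -1 + 1 = 0$)
$g{\left(l,q \right)} = 3 - 3 q$ ($g{\left(l,q \right)} = - 3 \left(-1 + q\right) = 3 - 3 q$)
$p = -13$ ($p = -13 - 0 = -13 + 0 = -13$)
$g{\left(3,3 \right)} p = \left(3 - 9\right) \left(-13\right) = \left(-6\right) \left(-13\right) = 78$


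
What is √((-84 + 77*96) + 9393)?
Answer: √16701 ≈ 129.23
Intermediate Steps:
√((-84 + 77*96) + 9393) = √((-84 + 7392) + 9393) = √(7308 + 9393) = √16701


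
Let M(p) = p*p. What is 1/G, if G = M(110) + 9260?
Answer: 1/21360 ≈ 4.6816e-5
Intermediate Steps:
M(p) = p²
G = 21360 (G = 110² + 9260 = 12100 + 9260 = 21360)
1/G = 1/21360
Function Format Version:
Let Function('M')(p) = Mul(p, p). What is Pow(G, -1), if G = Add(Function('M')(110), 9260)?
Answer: Rational(1, 21360) ≈ 4.6816e-5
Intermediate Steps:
Function('M')(p) = Pow(p, 2)
G = 21360 (G = Add(Pow(110, 2), 9260) = Add(12100, 9260) = 21360)
Pow(G, -1) = Pow(21360, -1) = Rational(1, 21360)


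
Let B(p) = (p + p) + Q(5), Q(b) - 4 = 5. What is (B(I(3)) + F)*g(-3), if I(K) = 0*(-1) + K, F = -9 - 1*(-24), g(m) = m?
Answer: -90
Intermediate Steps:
Q(b) = 9 (Q(b) = 4 + 5 = 9)
F = 15 (F = -9 + 24 = 15)
I(K) = K (I(K) = 0 + K = K)
B(p) = 9 + 2*p (B(p) = (p + p) + 9 = 2*p + 9 = 9 + 2*p)
(B(I(3)) + F)*g(-3) = ((9 + 2*3) + 15)*(-3) = ((9 + 6) + 15)*(-3) = (15 + 15)*(-3) = 30*(-3) = -90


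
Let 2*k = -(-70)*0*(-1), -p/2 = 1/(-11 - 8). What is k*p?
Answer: 0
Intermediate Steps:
p = 2/19 (p = -2/(-11 - 8) = -2/(-19) = -2*(-1/19) = 2/19 ≈ 0.10526)
k = 0 (k = (-(-70)*0*(-1))/2 = (-14*0*(-1))/2 = (0*(-1))/2 = (½)*0 = 0)
k*p = 0*(2/19) = 0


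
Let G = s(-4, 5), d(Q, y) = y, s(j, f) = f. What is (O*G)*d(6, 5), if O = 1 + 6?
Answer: 175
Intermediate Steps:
O = 7
G = 5
(O*G)*d(6, 5) = (7*5)*5 = 35*5 = 175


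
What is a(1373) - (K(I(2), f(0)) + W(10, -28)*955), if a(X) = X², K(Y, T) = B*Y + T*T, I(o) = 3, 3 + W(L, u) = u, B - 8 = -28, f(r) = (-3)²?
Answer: 1914713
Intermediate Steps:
f(r) = 9
B = -20 (B = 8 - 28 = -20)
W(L, u) = -3 + u
K(Y, T) = T² - 20*Y (K(Y, T) = -20*Y + T*T = -20*Y + T² = T² - 20*Y)
a(1373) - (K(I(2), f(0)) + W(10, -28)*955) = 1373² - ((9² - 20*3) + (-3 - 28)*955) = 1885129 - ((81 - 60) - 31*955) = 1885129 - (21 - 29605) = 1885129 - 1*(-29584) = 1885129 + 29584 = 1914713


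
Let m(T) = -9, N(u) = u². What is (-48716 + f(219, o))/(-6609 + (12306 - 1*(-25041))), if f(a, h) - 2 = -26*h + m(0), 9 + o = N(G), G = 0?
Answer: -16163/10246 ≈ -1.5775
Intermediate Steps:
o = -9 (o = -9 + 0² = -9 + 0 = -9)
f(a, h) = -7 - 26*h (f(a, h) = 2 + (-26*h - 9) = 2 + (-9 - 26*h) = -7 - 26*h)
(-48716 + f(219, o))/(-6609 + (12306 - 1*(-25041))) = (-48716 + (-7 - 26*(-9)))/(-6609 + (12306 - 1*(-25041))) = (-48716 + (-7 + 234))/(-6609 + (12306 + 25041)) = (-48716 + 227)/(-6609 + 37347) = -48489/30738 = -48489*1/30738 = -16163/10246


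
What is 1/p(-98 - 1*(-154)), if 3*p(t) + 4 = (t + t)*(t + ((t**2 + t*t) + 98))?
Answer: 3/719708 ≈ 4.1684e-6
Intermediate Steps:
p(t) = -4/3 + 2*t*(98 + t + 2*t**2)/3 (p(t) = -4/3 + ((t + t)*(t + ((t**2 + t*t) + 98)))/3 = -4/3 + ((2*t)*(t + ((t**2 + t**2) + 98)))/3 = -4/3 + ((2*t)*(t + (2*t**2 + 98)))/3 = -4/3 + ((2*t)*(t + (98 + 2*t**2)))/3 = -4/3 + ((2*t)*(98 + t + 2*t**2))/3 = -4/3 + (2*t*(98 + t + 2*t**2))/3 = -4/3 + 2*t*(98 + t + 2*t**2)/3)
1/p(-98 - 1*(-154)) = 1/(-4/3 + 2*(-98 - 1*(-154))**2/3 + 4*(-98 - 1*(-154))**3/3 + 196*(-98 - 1*(-154))/3) = 1/(-4/3 + 2*(-98 + 154)**2/3 + 4*(-98 + 154)**3/3 + 196*(-98 + 154)/3) = 1/(-4/3 + (2/3)*56**2 + (4/3)*56**3 + (196/3)*56) = 1/(-4/3 + (2/3)*3136 + (4/3)*175616 + 10976/3) = 1/(-4/3 + 6272/3 + 702464/3 + 10976/3) = 1/(719708/3) = 3/719708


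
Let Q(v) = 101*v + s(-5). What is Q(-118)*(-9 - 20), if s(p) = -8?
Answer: 345854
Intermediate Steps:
Q(v) = -8 + 101*v (Q(v) = 101*v - 8 = -8 + 101*v)
Q(-118)*(-9 - 20) = (-8 + 101*(-118))*(-9 - 20) = (-8 - 11918)*(-29) = -11926*(-29) = 345854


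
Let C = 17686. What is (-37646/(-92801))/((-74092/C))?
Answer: -166451789/1718952923 ≈ -0.096833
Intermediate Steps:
(-37646/(-92801))/((-74092/C)) = (-37646/(-92801))/((-74092/17686)) = (-37646*(-1/92801))/((-74092*1/17686)) = 37646/(92801*(-37046/8843)) = (37646/92801)*(-8843/37046) = -166451789/1718952923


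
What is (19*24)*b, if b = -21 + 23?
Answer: 912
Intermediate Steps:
b = 2
(19*24)*b = (19*24)*2 = 456*2 = 912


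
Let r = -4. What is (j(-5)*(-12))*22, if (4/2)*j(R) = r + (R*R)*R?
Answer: 17028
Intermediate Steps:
j(R) = -2 + R³/2 (j(R) = (-4 + (R*R)*R)/2 = (-4 + R²*R)/2 = (-4 + R³)/2 = -2 + R³/2)
(j(-5)*(-12))*22 = ((-2 + (½)*(-5)³)*(-12))*22 = ((-2 + (½)*(-125))*(-12))*22 = ((-2 - 125/2)*(-12))*22 = -129/2*(-12)*22 = 774*22 = 17028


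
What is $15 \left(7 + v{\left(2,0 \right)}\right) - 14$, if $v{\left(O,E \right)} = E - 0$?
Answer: $91$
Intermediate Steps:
$v{\left(O,E \right)} = E$ ($v{\left(O,E \right)} = E + 0 = E$)
$15 \left(7 + v{\left(2,0 \right)}\right) - 14 = 15 \left(7 + 0\right) - 14 = 15 \cdot 7 - 14 = 105 - 14 = 91$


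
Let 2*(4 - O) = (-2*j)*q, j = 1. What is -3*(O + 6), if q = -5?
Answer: -15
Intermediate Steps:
O = -1 (O = 4 - (-2*1)*(-5)/2 = 4 - (-1)*(-5) = 4 - ½*10 = 4 - 5 = -1)
-3*(O + 6) = -3*(-1 + 6) = -3*5 = -15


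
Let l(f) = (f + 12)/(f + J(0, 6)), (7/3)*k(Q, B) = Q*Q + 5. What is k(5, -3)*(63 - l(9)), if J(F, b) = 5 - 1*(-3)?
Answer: 13500/17 ≈ 794.12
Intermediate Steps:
k(Q, B) = 15/7 + 3*Q**2/7 (k(Q, B) = 3*(Q*Q + 5)/7 = 3*(Q**2 + 5)/7 = 3*(5 + Q**2)/7 = 15/7 + 3*Q**2/7)
J(F, b) = 8 (J(F, b) = 5 + 3 = 8)
l(f) = (12 + f)/(8 + f) (l(f) = (f + 12)/(f + 8) = (12 + f)/(8 + f))
k(5, -3)*(63 - l(9)) = (15/7 + (3/7)*5**2)*(63 - (12 + 9)/(8 + 9)) = (15/7 + (3/7)*25)*(63 - 21/17) = (15/7 + 75/7)*(63 - 21/17) = 90*(63 - 1*21/17)/7 = 90*(63 - 21/17)/7 = (90/7)*(1050/17) = 13500/17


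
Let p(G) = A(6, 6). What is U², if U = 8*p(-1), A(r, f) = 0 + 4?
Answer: 1024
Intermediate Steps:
A(r, f) = 4
p(G) = 4
U = 32 (U = 8*4 = 32)
U² = 32² = 1024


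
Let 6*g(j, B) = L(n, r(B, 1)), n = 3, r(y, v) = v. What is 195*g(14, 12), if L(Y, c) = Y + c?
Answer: 130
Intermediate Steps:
g(j, B) = ⅔ (g(j, B) = (3 + 1)/6 = (⅙)*4 = ⅔)
195*g(14, 12) = 195*(⅔) = 130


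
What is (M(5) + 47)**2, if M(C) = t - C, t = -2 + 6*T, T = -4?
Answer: 256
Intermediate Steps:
t = -26 (t = -2 + 6*(-4) = -2 - 24 = -26)
M(C) = -26 - C
(M(5) + 47)**2 = ((-26 - 1*5) + 47)**2 = ((-26 - 5) + 47)**2 = (-31 + 47)**2 = 16**2 = 256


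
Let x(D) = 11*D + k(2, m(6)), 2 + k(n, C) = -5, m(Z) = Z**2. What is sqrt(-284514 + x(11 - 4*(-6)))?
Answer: 2*I*sqrt(71034) ≈ 533.04*I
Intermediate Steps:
k(n, C) = -7 (k(n, C) = -2 - 5 = -7)
x(D) = -7 + 11*D (x(D) = 11*D - 7 = -7 + 11*D)
sqrt(-284514 + x(11 - 4*(-6))) = sqrt(-284514 + (-7 + 11*(11 - 4*(-6)))) = sqrt(-284514 + (-7 + 11*(11 + 24))) = sqrt(-284514 + (-7 + 11*35)) = sqrt(-284514 + (-7 + 385)) = sqrt(-284514 + 378) = sqrt(-284136) = 2*I*sqrt(71034)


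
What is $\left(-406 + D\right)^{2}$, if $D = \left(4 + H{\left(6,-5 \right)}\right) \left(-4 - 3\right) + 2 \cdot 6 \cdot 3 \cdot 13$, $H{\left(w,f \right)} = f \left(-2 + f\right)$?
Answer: $44521$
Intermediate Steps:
$D = 195$ ($D = \left(4 - 5 \left(-2 - 5\right)\right) \left(-4 - 3\right) + 2 \cdot 6 \cdot 3 \cdot 13 = \left(4 - -35\right) \left(-7\right) + 12 \cdot 3 \cdot 13 = \left(4 + 35\right) \left(-7\right) + 36 \cdot 13 = 39 \left(-7\right) + 468 = -273 + 468 = 195$)
$\left(-406 + D\right)^{2} = \left(-406 + 195\right)^{2} = \left(-211\right)^{2} = 44521$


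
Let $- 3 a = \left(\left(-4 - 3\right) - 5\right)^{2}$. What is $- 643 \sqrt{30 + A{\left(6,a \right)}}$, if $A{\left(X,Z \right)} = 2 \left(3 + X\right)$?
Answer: $- 2572 \sqrt{3} \approx -4454.8$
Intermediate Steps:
$a = -48$ ($a = - \frac{\left(\left(-4 - 3\right) - 5\right)^{2}}{3} = - \frac{\left(-7 - 5\right)^{2}}{3} = - \frac{\left(-12\right)^{2}}{3} = \left(- \frac{1}{3}\right) 144 = -48$)
$A{\left(X,Z \right)} = 6 + 2 X$
$- 643 \sqrt{30 + A{\left(6,a \right)}} = - 643 \sqrt{30 + \left(6 + 2 \cdot 6\right)} = - 643 \sqrt{30 + \left(6 + 12\right)} = - 643 \sqrt{30 + 18} = - 643 \sqrt{48} = - 643 \cdot 4 \sqrt{3} = - 2572 \sqrt{3}$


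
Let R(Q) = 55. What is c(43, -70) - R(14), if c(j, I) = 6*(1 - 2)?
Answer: -61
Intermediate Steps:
c(j, I) = -6 (c(j, I) = 6*(-1) = -6)
c(43, -70) - R(14) = -6 - 1*55 = -6 - 55 = -61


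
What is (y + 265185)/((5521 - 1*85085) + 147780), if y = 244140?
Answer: 509325/68216 ≈ 7.4664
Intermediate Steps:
(y + 265185)/((5521 - 1*85085) + 147780) = (244140 + 265185)/((5521 - 1*85085) + 147780) = 509325/((5521 - 85085) + 147780) = 509325/(-79564 + 147780) = 509325/68216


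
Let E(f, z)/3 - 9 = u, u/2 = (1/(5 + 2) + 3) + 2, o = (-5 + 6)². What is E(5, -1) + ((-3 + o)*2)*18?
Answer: -99/7 ≈ -14.143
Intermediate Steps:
o = 1 (o = 1² = 1)
u = 72/7 (u = 2*((1/(5 + 2) + 3) + 2) = 2*((1/7 + 3) + 2) = 2*((⅐ + 3) + 2) = 2*(22/7 + 2) = 2*(36/7) = 72/7 ≈ 10.286)
E(f, z) = 405/7 (E(f, z) = 27 + 3*(72/7) = 27 + 216/7 = 405/7)
E(5, -1) + ((-3 + o)*2)*18 = 405/7 + ((-3 + 1)*2)*18 = 405/7 - 2*2*18 = 405/7 - 4*18 = 405/7 - 72 = -99/7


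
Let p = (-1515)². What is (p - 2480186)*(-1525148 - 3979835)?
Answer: 1018207160663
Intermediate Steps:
p = 2295225
(p - 2480186)*(-1525148 - 3979835) = (2295225 - 2480186)*(-1525148 - 3979835) = -184961*(-5504983) = 1018207160663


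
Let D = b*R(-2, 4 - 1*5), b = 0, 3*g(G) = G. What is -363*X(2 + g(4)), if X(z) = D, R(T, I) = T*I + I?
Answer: 0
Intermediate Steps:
g(G) = G/3
R(T, I) = I + I*T (R(T, I) = I*T + I = I + I*T)
D = 0 (D = 0*((4 - 1*5)*(1 - 2)) = 0*((4 - 5)*(-1)) = 0*(-1*(-1)) = 0*1 = 0)
X(z) = 0
-363*X(2 + g(4)) = -363*0 = 0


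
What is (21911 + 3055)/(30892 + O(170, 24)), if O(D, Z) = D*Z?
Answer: 12483/17486 ≈ 0.71389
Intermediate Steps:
(21911 + 3055)/(30892 + O(170, 24)) = (21911 + 3055)/(30892 + 170*24) = 24966/(30892 + 4080) = 24966/34972 = 24966*(1/34972) = 12483/17486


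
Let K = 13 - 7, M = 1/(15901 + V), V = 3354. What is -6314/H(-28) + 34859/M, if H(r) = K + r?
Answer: 671210332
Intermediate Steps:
M = 1/19255 (M = 1/(15901 + 3354) = 1/19255 ≈ 5.1935e-5)
K = 6
H(r) = 6 + r
-6314/H(-28) + 34859/M = -6314/(6 - 28) + 34859/(1/19255) = -6314/(-22) + 34859*19255 = -6314*(-1/22) + 671210045 = 287 + 671210045 = 671210332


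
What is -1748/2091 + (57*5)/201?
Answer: 81529/140097 ≈ 0.58195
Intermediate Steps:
-1748/2091 + (57*5)/201 = -1748*1/2091 + 285*(1/201) = -1748/2091 + 95/67 = 81529/140097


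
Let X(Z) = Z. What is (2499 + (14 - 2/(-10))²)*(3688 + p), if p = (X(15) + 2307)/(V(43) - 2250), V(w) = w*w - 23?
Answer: 2635470181/265 ≈ 9.9452e+6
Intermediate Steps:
V(w) = -23 + w² (V(w) = w² - 23 = -23 + w²)
p = -1161/212 (p = (15 + 2307)/((-23 + 43²) - 2250) = 2322/((-23 + 1849) - 2250) = 2322/(1826 - 2250) = 2322/(-424) = 2322*(-1/424) = -1161/212 ≈ -5.4764)
(2499 + (14 - 2/(-10))²)*(3688 + p) = (2499 + (14 - 2/(-10))²)*(3688 - 1161/212) = (2499 + (14 - 2*(-⅒))²)*(780695/212) = (2499 + (14 + ⅕)²)*(780695/212) = (2499 + (71/5)²)*(780695/212) = (2499 + 5041/25)*(780695/212) = (67516/25)*(780695/212) = 2635470181/265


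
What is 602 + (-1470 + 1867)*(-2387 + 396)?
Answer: -789825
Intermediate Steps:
602 + (-1470 + 1867)*(-2387 + 396) = 602 + 397*(-1991) = 602 - 790427 = -789825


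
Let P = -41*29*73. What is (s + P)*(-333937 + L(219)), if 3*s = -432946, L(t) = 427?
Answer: 77078274290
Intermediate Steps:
P = -86797 (P = -1189*73 = -86797)
s = -432946/3 (s = (⅓)*(-432946) = -432946/3 ≈ -1.4432e+5)
(s + P)*(-333937 + L(219)) = (-432946/3 - 86797)*(-333937 + 427) = -693337/3*(-333510) = 77078274290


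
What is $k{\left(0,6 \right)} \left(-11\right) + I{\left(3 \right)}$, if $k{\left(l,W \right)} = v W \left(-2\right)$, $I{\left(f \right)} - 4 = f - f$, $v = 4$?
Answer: $532$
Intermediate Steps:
$I{\left(f \right)} = 4$ ($I{\left(f \right)} = 4 + \left(f - f\right) = 4 + 0 = 4$)
$k{\left(l,W \right)} = - 8 W$ ($k{\left(l,W \right)} = 4 W \left(-2\right) = - 8 W$)
$k{\left(0,6 \right)} \left(-11\right) + I{\left(3 \right)} = \left(-8\right) 6 \left(-11\right) + 4 = \left(-48\right) \left(-11\right) + 4 = 528 + 4 = 532$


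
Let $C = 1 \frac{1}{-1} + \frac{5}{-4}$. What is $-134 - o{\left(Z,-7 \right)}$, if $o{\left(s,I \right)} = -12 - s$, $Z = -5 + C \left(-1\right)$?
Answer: $- \frac{499}{4} \approx -124.75$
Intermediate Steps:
$C = - \frac{9}{4}$ ($C = 1 \left(-1\right) + 5 \left(- \frac{1}{4}\right) = -1 - \frac{5}{4} = - \frac{9}{4} \approx -2.25$)
$Z = - \frac{11}{4}$ ($Z = -5 - - \frac{9}{4} = -5 + \frac{9}{4} = - \frac{11}{4} \approx -2.75$)
$-134 - o{\left(Z,-7 \right)} = -134 - \left(-12 - - \frac{11}{4}\right) = -134 - \left(-12 + \frac{11}{4}\right) = -134 - - \frac{37}{4} = -134 + \frac{37}{4} = - \frac{499}{4}$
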